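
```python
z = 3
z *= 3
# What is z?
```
Trace:
  z=3
  z=9

Final answer: 9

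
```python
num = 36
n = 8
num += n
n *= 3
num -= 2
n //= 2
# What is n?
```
Trace:
  num=36
  num=36, n=8
  num=44, n=8
  num=44, n=24
  num=42, n=24
  num=42, n=12

Final answer: 12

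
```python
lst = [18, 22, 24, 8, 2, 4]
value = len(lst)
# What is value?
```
Trace:
  lst=[18, 22, 24, 8, 2, 4]
  lst=[18, 22, 24, 8, 2, 4], value=6

Final answer: 6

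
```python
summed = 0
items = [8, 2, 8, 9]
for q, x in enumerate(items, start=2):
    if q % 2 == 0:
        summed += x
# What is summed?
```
Trace:
  summed=0
  summed=8, q=2, x=8
  summed=8, q=3, x=2
  summed=16, q=4, x=8
  summed=16, q=5, x=9

Final answer: 16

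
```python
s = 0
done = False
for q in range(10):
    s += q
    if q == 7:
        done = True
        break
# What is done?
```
Trace:
  s=0
  s=0, done=False
  s=0, done=False, q=0
  s=1, done=False, q=1
  s=3, done=False, q=2
  s=6, done=False, q=3
  s=10, done=False, q=4
  s=15, done=False, q=5
  s=21, done=False, q=6
  s=28, done=True, q=7

Final answer: True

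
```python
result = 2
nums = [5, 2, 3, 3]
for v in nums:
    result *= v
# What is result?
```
Trace:
  result=2
  result=10, v=5
  result=20, v=2
  result=60, v=3
  result=180, v=3

Final answer: 180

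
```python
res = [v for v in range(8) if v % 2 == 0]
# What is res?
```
Trace:
  v=0
  v=1
  v=2
  v=3
  v=4
  v=5
  v=6
  v=7
  res=[0, 2, 4, 6]

Final answer: [0, 2, 4, 6]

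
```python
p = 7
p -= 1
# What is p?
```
Trace:
  p=7
  p=6

Final answer: 6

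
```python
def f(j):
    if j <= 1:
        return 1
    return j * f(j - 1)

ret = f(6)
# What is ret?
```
Call trace:
f(j=6)
  f(j=5)
    f(j=4)
      f(j=3)
        f(j=2)
          f(j=1)
          -> return 1
        -> return 2
      -> return 6
    -> return 24
  -> return 120
-> return 720

Final answer: 720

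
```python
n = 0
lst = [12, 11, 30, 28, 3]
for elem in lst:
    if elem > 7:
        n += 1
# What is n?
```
Trace:
  n=0
  n=1, elem=12
  n=2, elem=11
  n=3, elem=30
  n=4, elem=28
  n=4, elem=3

Final answer: 4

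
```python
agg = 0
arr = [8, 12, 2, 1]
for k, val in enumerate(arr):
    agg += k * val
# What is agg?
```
Trace:
  agg=0
  agg=0, k=0, val=8
  agg=12, k=1, val=12
  agg=16, k=2, val=2
  agg=19, k=3, val=1

Final answer: 19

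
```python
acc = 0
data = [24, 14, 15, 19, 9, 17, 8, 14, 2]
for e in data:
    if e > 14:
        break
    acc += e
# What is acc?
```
Trace:
  acc=0
  acc=0, e=24

Final answer: 0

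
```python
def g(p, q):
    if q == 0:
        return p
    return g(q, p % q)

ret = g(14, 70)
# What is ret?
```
Call trace:
g(p=14, q=70)
  g(p=70, q=14)
    g(p=14, q=0)
    -> return 14
  -> return 14
-> return 14

Final answer: 14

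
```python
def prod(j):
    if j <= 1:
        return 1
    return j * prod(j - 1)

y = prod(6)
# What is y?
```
Call trace:
prod(j=6)
  prod(j=5)
    prod(j=4)
      prod(j=3)
        prod(j=2)
          prod(j=1)
          -> return 1
        -> return 2
      -> return 6
    -> return 24
  -> return 120
-> return 720

Final answer: 720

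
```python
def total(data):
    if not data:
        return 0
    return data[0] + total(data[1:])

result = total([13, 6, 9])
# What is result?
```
Call trace:
total(data=[13, 6, 9])
  total(data=[6, 9])
    total(data=[9])
      total(data=[])
      -> return 0
    -> return 9
  -> return 15
-> return 28

Final answer: 28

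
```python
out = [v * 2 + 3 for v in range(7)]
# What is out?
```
Trace:
  v=0
  v=1
  v=2
  v=3
  v=4
  v=5
  v=6
  out=[3, 5, 7, 9, 11, 13, 15]

Final answer: [3, 5, 7, 9, 11, 13, 15]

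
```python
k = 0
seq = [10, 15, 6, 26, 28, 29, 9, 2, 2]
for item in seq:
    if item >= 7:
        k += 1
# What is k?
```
Trace:
  k=0
  k=1, item=10
  k=2, item=15
  k=2, item=6
  k=3, item=26
  k=4, item=28
  k=5, item=29
  k=6, item=9
  k=6, item=2
  k=6, item=2

Final answer: 6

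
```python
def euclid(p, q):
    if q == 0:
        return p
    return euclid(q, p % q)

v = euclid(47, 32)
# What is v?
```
Call trace:
euclid(p=47, q=32)
  euclid(p=32, q=15)
    euclid(p=15, q=2)
      euclid(p=2, q=1)
        euclid(p=1, q=0)
        -> return 1
      -> return 1
    -> return 1
  -> return 1
-> return 1

Final answer: 1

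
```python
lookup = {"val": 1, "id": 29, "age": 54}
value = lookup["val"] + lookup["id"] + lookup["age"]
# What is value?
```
Trace:
  lookup={'val': 1, 'id': 29, 'age': 54}
  lookup={'val': 1, 'id': 29, 'age': 54}, value=84

Final answer: 84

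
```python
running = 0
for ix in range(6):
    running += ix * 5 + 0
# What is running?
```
Trace:
  running=0
  running=0, ix=0
  running=5, ix=1
  running=15, ix=2
  running=30, ix=3
  running=50, ix=4
  running=75, ix=5

Final answer: 75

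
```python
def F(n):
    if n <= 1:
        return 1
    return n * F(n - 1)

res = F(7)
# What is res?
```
Call trace:
F(n=7)
  F(n=6)
    F(n=5)
      F(n=4)
        F(n=3)
          F(n=2)
            F(n=1)
            -> return 1
          -> return 2
        -> return 6
      -> return 24
    -> return 120
  -> return 720
-> return 5040

Final answer: 5040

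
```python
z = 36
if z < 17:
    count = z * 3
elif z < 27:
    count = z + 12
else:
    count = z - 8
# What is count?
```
Trace:
  z=36
  z=36, count=28

Final answer: 28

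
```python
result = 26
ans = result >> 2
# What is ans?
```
Trace:
  result=26
  result=26, ans=6

Final answer: 6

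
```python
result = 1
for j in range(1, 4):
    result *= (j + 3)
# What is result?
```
Trace:
  result=1
  result=4, j=1
  result=20, j=2
  result=120, j=3

Final answer: 120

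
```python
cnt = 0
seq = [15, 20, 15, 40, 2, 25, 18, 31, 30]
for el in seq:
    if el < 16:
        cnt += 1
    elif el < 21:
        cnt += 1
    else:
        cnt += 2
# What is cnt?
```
Trace:
  cnt=0
  cnt=1, el=15
  cnt=2, el=20
  cnt=3, el=15
  cnt=5, el=40
  cnt=6, el=2
  cnt=8, el=25
  cnt=9, el=18
  cnt=11, el=31
  cnt=13, el=30

Final answer: 13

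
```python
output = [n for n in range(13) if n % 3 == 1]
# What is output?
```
Trace:
  n=0
  n=1
  n=2
  n=3
  n=4
  n=5
  n=6
  n=7
  n=8
  n=9
  n=10
  n=11
  n=12
  output=[1, 4, 7, 10]

Final answer: [1, 4, 7, 10]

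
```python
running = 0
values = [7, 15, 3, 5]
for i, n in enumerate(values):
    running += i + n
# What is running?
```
Trace:
  running=0
  running=7, i=0, n=7
  running=23, i=1, n=15
  running=28, i=2, n=3
  running=36, i=3, n=5

Final answer: 36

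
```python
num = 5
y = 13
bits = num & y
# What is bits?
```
Trace:
  num=5
  num=5, y=13
  num=5, y=13, bits=5

Final answer: 5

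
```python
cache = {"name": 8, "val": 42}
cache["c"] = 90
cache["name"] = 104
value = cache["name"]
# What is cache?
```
Trace:
  cache={'name': 8, 'val': 42}
  cache={'name': 8, 'val': 42, 'c': 90}
  cache={'name': 104, 'val': 42, 'c': 90}
  cache={'name': 104, 'val': 42, 'c': 90}, value=104

Final answer: {'name': 104, 'val': 42, 'c': 90}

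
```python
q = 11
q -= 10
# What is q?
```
Trace:
  q=11
  q=1

Final answer: 1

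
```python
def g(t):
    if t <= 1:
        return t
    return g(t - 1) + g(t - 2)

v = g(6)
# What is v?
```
Call trace (a repeated sub-call is expanded the first time; later identical calls just restate its return value):
g(t=6)
  g(t=5)
    g(t=4)
      g(t=3)
        g(t=2)
          g(t=1)
          -> return 1
          g(t=0)
          -> return 0
        -> return 1
        g(t=1)
        -> return 1
      -> return 2
      g(t=2) -> return 1  (same call as traced above)
    -> return 3
    g(t=3) -> return 2  (same call as traced above)
  -> return 5
  g(t=4) -> return 3  (same call as traced above)
-> return 8

Final answer: 8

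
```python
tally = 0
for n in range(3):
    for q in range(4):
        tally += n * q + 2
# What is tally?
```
Trace:
  tally=0
  tally=2, n=0, q=0
  tally=4, n=0, q=1
  tally=6, n=0, q=2
  tally=8, n=0, q=3
  tally=10, n=1, q=0
  tally=13, n=1, q=1
  tally=17, n=1, q=2
  tally=22, n=1, q=3
  tally=24, n=2, q=0
  tally=28, n=2, q=1
  tally=34, n=2, q=2
  tally=42, n=2, q=3

Final answer: 42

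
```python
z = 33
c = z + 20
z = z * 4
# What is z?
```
Trace:
  z=33
  z=33, c=53
  z=132, c=53

Final answer: 132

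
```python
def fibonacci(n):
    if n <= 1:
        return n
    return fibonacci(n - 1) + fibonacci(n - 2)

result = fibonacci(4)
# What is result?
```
Call trace (a repeated sub-call is expanded the first time; later identical calls just restate its return value):
fibonacci(n=4)
  fibonacci(n=3)
    fibonacci(n=2)
      fibonacci(n=1)
      -> return 1
      fibonacci(n=0)
      -> return 0
    -> return 1
    fibonacci(n=1)
    -> return 1
  -> return 2
  fibonacci(n=2) -> return 1  (same call as traced above)
-> return 3

Final answer: 3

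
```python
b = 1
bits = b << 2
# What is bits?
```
Trace:
  b=1
  b=1, bits=4

Final answer: 4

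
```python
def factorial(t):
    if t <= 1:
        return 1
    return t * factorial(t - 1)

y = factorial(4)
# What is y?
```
Call trace:
factorial(t=4)
  factorial(t=3)
    factorial(t=2)
      factorial(t=1)
      -> return 1
    -> return 2
  -> return 6
-> return 24

Final answer: 24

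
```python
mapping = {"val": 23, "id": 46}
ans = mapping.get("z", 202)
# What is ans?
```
Trace:
  mapping={'val': 23, 'id': 46}
  mapping={'val': 23, 'id': 46}, ans=202

Final answer: 202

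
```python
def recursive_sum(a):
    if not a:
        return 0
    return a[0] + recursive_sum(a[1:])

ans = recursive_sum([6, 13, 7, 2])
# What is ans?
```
Call trace:
recursive_sum(a=[6, 13, 7, 2])
  recursive_sum(a=[13, 7, 2])
    recursive_sum(a=[7, 2])
      recursive_sum(a=[2])
        recursive_sum(a=[])
        -> return 0
      -> return 2
    -> return 9
  -> return 22
-> return 28

Final answer: 28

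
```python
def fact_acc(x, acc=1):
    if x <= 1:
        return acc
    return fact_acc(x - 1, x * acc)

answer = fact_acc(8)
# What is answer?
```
Call trace:
fact_acc(x=8, acc=1)
  fact_acc(x=7, acc=8)
    fact_acc(x=6, acc=56)
      fact_acc(x=5, acc=336)
        fact_acc(x=4, acc=1680)
          fact_acc(x=3, acc=6720)
            fact_acc(x=2, acc=20160)
              fact_acc(x=1, acc=40320)
              -> return 40320
            -> return 40320
          -> return 40320
        -> return 40320
      -> return 40320
    -> return 40320
  -> return 40320
-> return 40320

Final answer: 40320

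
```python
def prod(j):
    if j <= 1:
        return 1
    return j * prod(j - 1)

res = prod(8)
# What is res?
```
Call trace:
prod(j=8)
  prod(j=7)
    prod(j=6)
      prod(j=5)
        prod(j=4)
          prod(j=3)
            prod(j=2)
              prod(j=1)
              -> return 1
            -> return 2
          -> return 6
        -> return 24
      -> return 120
    -> return 720
  -> return 5040
-> return 40320

Final answer: 40320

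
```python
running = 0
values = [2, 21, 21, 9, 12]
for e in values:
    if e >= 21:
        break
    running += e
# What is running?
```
Trace:
  running=0
  running=2, e=2
  running=2, e=21

Final answer: 2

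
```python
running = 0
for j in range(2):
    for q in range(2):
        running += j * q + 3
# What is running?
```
Trace:
  running=0
  running=3, j=0, q=0
  running=6, j=0, q=1
  running=9, j=1, q=0
  running=13, j=1, q=1

Final answer: 13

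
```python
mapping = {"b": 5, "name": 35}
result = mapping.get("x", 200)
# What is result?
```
Trace:
  mapping={'b': 5, 'name': 35}
  mapping={'b': 5, 'name': 35}, result=200

Final answer: 200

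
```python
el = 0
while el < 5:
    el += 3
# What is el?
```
Trace:
  el=0
  el=3
  el=6

Final answer: 6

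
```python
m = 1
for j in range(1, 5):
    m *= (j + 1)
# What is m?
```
Trace:
  m=1
  m=2, j=1
  m=6, j=2
  m=24, j=3
  m=120, j=4

Final answer: 120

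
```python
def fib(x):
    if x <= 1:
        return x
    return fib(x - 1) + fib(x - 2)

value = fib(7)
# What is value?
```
Call trace (a repeated sub-call is expanded the first time; later identical calls just restate its return value):
fib(x=7)
  fib(x=6)
    fib(x=5)
      fib(x=4)
        fib(x=3)
          fib(x=2)
            fib(x=1)
            -> return 1
            fib(x=0)
            -> return 0
          -> return 1
          fib(x=1)
          -> return 1
        -> return 2
        fib(x=2) -> return 1  (same call as traced above)
      -> return 3
      fib(x=3) -> return 2  (same call as traced above)
    -> return 5
    fib(x=4) -> return 3  (same call as traced above)
  -> return 8
  fib(x=5) -> return 5  (same call as traced above)
-> return 13

Final answer: 13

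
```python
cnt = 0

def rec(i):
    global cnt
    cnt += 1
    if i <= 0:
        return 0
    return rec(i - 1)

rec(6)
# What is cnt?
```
Call trace:
rec(i=6)
  rec(i=5)
    rec(i=4)
      rec(i=3)
        rec(i=2)
          rec(i=1)
            rec(i=0)
            -> return 0
          -> return 0
        -> return 0
      -> return 0
    -> return 0
  -> return 0
-> return 0

cnt is incremented once per call. rec is entered once for each i = 6, 5, 4, 3, 2, 1, 0 (the i <= 0 call returns without recursing), i.e. 6 + 1 calls.
cnt = 7

Final answer: 7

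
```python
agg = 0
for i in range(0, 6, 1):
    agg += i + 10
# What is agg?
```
Trace:
  agg=0
  agg=10, i=0
  agg=21, i=1
  agg=33, i=2
  agg=46, i=3
  agg=60, i=4
  agg=75, i=5

Final answer: 75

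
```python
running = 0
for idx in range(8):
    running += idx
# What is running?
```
Trace:
  running=0
  running=0, idx=0
  running=1, idx=1
  running=3, idx=2
  running=6, idx=3
  running=10, idx=4
  running=15, idx=5
  running=21, idx=6
  running=28, idx=7

Final answer: 28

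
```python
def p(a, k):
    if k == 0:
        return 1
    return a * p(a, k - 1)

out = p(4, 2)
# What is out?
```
Call trace:
p(a=4, k=2)
  p(a=4, k=1)
    p(a=4, k=0)
    -> return 1
  -> return 4
-> return 16

Final answer: 16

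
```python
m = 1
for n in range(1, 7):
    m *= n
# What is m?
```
Trace:
  m=1
  m=1, n=1
  m=2, n=2
  m=6, n=3
  m=24, n=4
  m=120, n=5
  m=720, n=6

Final answer: 720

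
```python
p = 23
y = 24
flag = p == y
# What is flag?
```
Trace:
  p=23
  p=23, y=24
  p=23, y=24, flag=False

Final answer: False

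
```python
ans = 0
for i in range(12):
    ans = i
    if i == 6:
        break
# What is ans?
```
Trace:
  ans=0
  ans=0, i=0
  ans=1, i=1
  ans=2, i=2
  ans=3, i=3
  ans=4, i=4
  ans=5, i=5
  ans=6, i=6

Final answer: 6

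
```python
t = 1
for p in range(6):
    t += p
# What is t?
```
Trace:
  t=1
  t=1, p=0
  t=2, p=1
  t=4, p=2
  t=7, p=3
  t=11, p=4
  t=16, p=5

Final answer: 16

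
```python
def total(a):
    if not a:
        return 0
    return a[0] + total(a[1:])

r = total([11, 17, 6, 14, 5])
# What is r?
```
Call trace:
total(a=[11, 17, 6, 14, 5])
  total(a=[17, 6, 14, 5])
    total(a=[6, 14, 5])
      total(a=[14, 5])
        total(a=[5])
          total(a=[])
          -> return 0
        -> return 5
      -> return 19
    -> return 25
  -> return 42
-> return 53

Final answer: 53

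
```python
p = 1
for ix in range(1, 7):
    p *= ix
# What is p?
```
Trace:
  p=1
  p=1, ix=1
  p=2, ix=2
  p=6, ix=3
  p=24, ix=4
  p=120, ix=5
  p=720, ix=6

Final answer: 720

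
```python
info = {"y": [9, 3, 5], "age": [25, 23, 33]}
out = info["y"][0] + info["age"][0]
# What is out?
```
Trace:
  info={'y': [9, 3, 5], 'age': [25, 23, 33]}
  info={'y': [9, 3, 5], 'age': [25, 23, 33]}, out=34

Final answer: 34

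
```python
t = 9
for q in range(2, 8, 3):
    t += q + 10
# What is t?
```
Trace:
  t=9
  t=21, q=2
  t=36, q=5

Final answer: 36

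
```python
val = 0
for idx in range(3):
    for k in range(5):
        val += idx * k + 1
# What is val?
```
Trace:
  val=0
  val=1, idx=0, k=0
  val=2, idx=0, k=1
  val=3, idx=0, k=2
  val=4, idx=0, k=3
  val=5, idx=0, k=4
  val=6, idx=1, k=0
  val=8, idx=1, k=1
  val=11, idx=1, k=2
  val=15, idx=1, k=3
  val=20, idx=1, k=4
  val=21, idx=2, k=0
  val=24, idx=2, k=1
  val=29, idx=2, k=2
  val=36, idx=2, k=3
  val=45, idx=2, k=4

Final answer: 45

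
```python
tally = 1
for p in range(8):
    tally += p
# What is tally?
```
Trace:
  tally=1
  tally=1, p=0
  tally=2, p=1
  tally=4, p=2
  tally=7, p=3
  tally=11, p=4
  tally=16, p=5
  tally=22, p=6
  tally=29, p=7

Final answer: 29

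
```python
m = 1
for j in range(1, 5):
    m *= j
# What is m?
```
Trace:
  m=1
  m=1, j=1
  m=2, j=2
  m=6, j=3
  m=24, j=4

Final answer: 24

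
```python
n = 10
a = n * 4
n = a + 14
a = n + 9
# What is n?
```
Trace:
  n=10
  n=10, a=40
  n=54, a=40
  n=54, a=63

Final answer: 54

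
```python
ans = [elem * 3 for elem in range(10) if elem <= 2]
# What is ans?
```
Trace:
  elem=0
  elem=1
  elem=2
  elem=3
  elem=4
  elem=5
  elem=6
  elem=7
  elem=8
  elem=9
  ans=[0, 3, 6]

Final answer: [0, 3, 6]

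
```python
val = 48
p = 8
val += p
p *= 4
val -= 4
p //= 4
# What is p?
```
Trace:
  val=48
  val=48, p=8
  val=56, p=8
  val=56, p=32
  val=52, p=32
  val=52, p=8

Final answer: 8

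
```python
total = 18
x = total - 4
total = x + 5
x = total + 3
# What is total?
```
Trace:
  total=18
  total=18, x=14
  total=19, x=14
  total=19, x=22

Final answer: 19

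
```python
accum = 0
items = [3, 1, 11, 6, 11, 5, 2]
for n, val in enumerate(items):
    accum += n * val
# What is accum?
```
Trace:
  accum=0
  accum=0, n=0, val=3
  accum=1, n=1, val=1
  accum=23, n=2, val=11
  accum=41, n=3, val=6
  accum=85, n=4, val=11
  accum=110, n=5, val=5
  accum=122, n=6, val=2

Final answer: 122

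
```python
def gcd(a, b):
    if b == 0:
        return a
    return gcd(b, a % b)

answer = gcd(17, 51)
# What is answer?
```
Call trace:
gcd(a=17, b=51)
  gcd(a=51, b=17)
    gcd(a=17, b=0)
    -> return 17
  -> return 17
-> return 17

Final answer: 17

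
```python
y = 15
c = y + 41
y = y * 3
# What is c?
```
Trace:
  y=15
  y=15, c=56
  y=45, c=56

Final answer: 56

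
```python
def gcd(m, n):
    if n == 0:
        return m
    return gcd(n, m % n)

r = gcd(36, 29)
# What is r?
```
Call trace:
gcd(m=36, n=29)
  gcd(m=29, n=7)
    gcd(m=7, n=1)
      gcd(m=1, n=0)
      -> return 1
    -> return 1
  -> return 1
-> return 1

Final answer: 1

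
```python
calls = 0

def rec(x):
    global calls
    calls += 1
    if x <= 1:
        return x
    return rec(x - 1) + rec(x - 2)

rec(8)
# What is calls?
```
Call trace (a repeated sub-call is expanded the first time; later identical calls just restate its return value):
rec(x=8)
  rec(x=7)
    rec(x=6)
      rec(x=5)
        rec(x=4)
          rec(x=3)
            rec(x=2)
              rec(x=1)
              -> return 1
              rec(x=0)
              -> return 0
            -> return 1
            rec(x=1)
            -> return 1
          -> return 2
          rec(x=2) -> return 1  (same call as traced above)
        -> return 3
        rec(x=3) -> return 2  (same call as traced above)
      -> return 5
      rec(x=4) -> return 3  (same call as traced above)
    -> return 8
    rec(x=5) -> return 5  (same call as traced above)
  -> return 13
  rec(x=6) -> return 8  (same call as traced above)
-> return 21

calls is incremented once per call, so count the calls in each subtree. Let C(x) = number of calls made by rec(x).
C(0) = C(1) = 1 (base case, no recursion); C(x) = 1 + C(x - 1) + C(x - 2) otherwise.
C(2) = 1 + C(1) + C(0) = 1 + 1 + 1 = 3
C(3) = 1 + C(2) + C(1) = 1 + 3 + 1 = 5
C(4) = 1 + C(3) + C(2) = 1 + 5 + 3 = 9
C(5) = 1 + C(4) + C(3) = 1 + 9 + 5 = 15
C(6) = 1 + C(5) + C(4) = 1 + 15 + 9 = 25
C(7) = 1 + C(6) + C(5) = 1 + 25 + 15 = 41
C(8) = 1 + C(7) + C(6) = 1 + 41 + 25 = 67
calls = C(8) = 67

Final answer: 67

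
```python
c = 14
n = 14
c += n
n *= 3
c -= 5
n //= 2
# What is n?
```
Trace:
  c=14
  c=14, n=14
  c=28, n=14
  c=28, n=42
  c=23, n=42
  c=23, n=21

Final answer: 21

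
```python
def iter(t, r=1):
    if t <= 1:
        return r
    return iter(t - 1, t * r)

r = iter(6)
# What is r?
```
Call trace:
iter(t=6, r=1)
  iter(t=5, r=6)
    iter(t=4, r=30)
      iter(t=3, r=120)
        iter(t=2, r=360)
          iter(t=1, r=720)
          -> return 720
        -> return 720
      -> return 720
    -> return 720
  -> return 720
-> return 720

Final answer: 720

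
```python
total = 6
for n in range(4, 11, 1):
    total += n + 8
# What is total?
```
Trace:
  total=6
  total=18, n=4
  total=31, n=5
  total=45, n=6
  total=60, n=7
  total=76, n=8
  total=93, n=9
  total=111, n=10

Final answer: 111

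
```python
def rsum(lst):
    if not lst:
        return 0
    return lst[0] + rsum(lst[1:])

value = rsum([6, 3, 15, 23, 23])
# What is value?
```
Call trace:
rsum(lst=[6, 3, 15, 23, 23])
  rsum(lst=[3, 15, 23, 23])
    rsum(lst=[15, 23, 23])
      rsum(lst=[23, 23])
        rsum(lst=[23])
          rsum(lst=[])
          -> return 0
        -> return 23
      -> return 46
    -> return 61
  -> return 64
-> return 70

Final answer: 70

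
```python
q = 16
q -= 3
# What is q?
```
Trace:
  q=16
  q=13

Final answer: 13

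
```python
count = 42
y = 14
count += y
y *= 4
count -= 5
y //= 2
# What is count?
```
Trace:
  count=42
  count=42, y=14
  count=56, y=14
  count=56, y=56
  count=51, y=56
  count=51, y=28

Final answer: 51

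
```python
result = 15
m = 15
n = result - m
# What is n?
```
Trace:
  result=15
  result=15, m=15
  result=15, m=15, n=0

Final answer: 0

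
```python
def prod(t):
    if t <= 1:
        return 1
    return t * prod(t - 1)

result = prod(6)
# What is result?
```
Call trace:
prod(t=6)
  prod(t=5)
    prod(t=4)
      prod(t=3)
        prod(t=2)
          prod(t=1)
          -> return 1
        -> return 2
      -> return 6
    -> return 24
  -> return 120
-> return 720

Final answer: 720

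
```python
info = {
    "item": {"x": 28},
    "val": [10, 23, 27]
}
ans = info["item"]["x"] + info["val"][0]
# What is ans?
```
Trace:
  info={'item': {'x': 28}, 'val': [10, 23, 27]}
  info={'item': {'x': 28}, 'val': [10, 23, 27]}, ans=38

Final answer: 38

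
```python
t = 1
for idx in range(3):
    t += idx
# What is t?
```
Trace:
  t=1
  t=1, idx=0
  t=2, idx=1
  t=4, idx=2

Final answer: 4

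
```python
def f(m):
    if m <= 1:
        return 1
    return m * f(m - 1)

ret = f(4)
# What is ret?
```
Call trace:
f(m=4)
  f(m=3)
    f(m=2)
      f(m=1)
      -> return 1
    -> return 2
  -> return 6
-> return 24

Final answer: 24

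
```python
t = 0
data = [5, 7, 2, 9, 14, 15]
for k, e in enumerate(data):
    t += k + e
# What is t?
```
Trace:
  t=0
  t=5, k=0, e=5
  t=13, k=1, e=7
  t=17, k=2, e=2
  t=29, k=3, e=9
  t=47, k=4, e=14
  t=67, k=5, e=15

Final answer: 67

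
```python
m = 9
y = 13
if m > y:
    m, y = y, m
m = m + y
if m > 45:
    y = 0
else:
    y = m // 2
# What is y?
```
Trace:
  m=9
  m=9, y=13
  m=9, y=13
  m=22, y=13
  m=22, y=11

Final answer: 11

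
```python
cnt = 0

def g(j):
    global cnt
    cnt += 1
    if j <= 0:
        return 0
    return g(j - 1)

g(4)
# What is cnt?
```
Call trace:
g(j=4)
  g(j=3)
    g(j=2)
      g(j=1)
        g(j=0)
        -> return 0
      -> return 0
    -> return 0
  -> return 0
-> return 0

cnt is incremented once per call. g is entered once for each j = 4, 3, 2, 1, 0 (the j <= 0 call returns without recursing), i.e. 4 + 1 calls.
cnt = 5

Final answer: 5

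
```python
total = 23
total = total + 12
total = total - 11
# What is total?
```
Trace:
  total=23
  total=35
  total=24

Final answer: 24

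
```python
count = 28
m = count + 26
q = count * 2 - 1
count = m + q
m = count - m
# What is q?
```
Trace:
  count=28
  count=28, m=54
  count=28, m=54, q=55
  count=109, m=54, q=55
  count=109, m=55, q=55

Final answer: 55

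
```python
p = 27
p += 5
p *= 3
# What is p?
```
Trace:
  p=27
  p=32
  p=96

Final answer: 96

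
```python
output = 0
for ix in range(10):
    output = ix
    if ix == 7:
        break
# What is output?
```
Trace:
  output=0
  output=0, ix=0
  output=1, ix=1
  output=2, ix=2
  output=3, ix=3
  output=4, ix=4
  output=5, ix=5
  output=6, ix=6
  output=7, ix=7

Final answer: 7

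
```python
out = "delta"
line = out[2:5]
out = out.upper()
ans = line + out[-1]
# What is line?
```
Trace:
  out='delta'
  out='delta', line='lta'
  out='DELTA', line='lta'
  out='DELTA', line='lta', ans='ltaA'

Final answer: 'lta'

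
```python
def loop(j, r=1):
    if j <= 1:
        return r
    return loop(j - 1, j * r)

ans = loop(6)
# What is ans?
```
Call trace:
loop(j=6, r=1)
  loop(j=5, r=6)
    loop(j=4, r=30)
      loop(j=3, r=120)
        loop(j=2, r=360)
          loop(j=1, r=720)
          -> return 720
        -> return 720
      -> return 720
    -> return 720
  -> return 720
-> return 720

Final answer: 720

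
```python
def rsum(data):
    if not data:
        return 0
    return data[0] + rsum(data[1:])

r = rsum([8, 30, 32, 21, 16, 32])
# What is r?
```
Call trace:
rsum(data=[8, 30, 32, 21, 16, 32])
  rsum(data=[30, 32, 21, 16, 32])
    rsum(data=[32, 21, 16, 32])
      rsum(data=[21, 16, 32])
        rsum(data=[16, 32])
          rsum(data=[32])
            rsum(data=[])
            -> return 0
          -> return 32
        -> return 48
      -> return 69
    -> return 101
  -> return 131
-> return 139

Final answer: 139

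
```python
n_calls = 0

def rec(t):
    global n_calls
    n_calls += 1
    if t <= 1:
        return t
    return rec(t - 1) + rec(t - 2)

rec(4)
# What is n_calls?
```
Call trace (a repeated sub-call is expanded the first time; later identical calls just restate its return value):
rec(t=4)
  rec(t=3)
    rec(t=2)
      rec(t=1)
      -> return 1
      rec(t=0)
      -> return 0
    -> return 1
    rec(t=1)
    -> return 1
  -> return 2
  rec(t=2) -> return 1  (same call as traced above)
-> return 3

n_calls is incremented once per call, so count the calls in each subtree. Let C(t) = number of calls made by rec(t).
C(0) = C(1) = 1 (base case, no recursion); C(t) = 1 + C(t - 1) + C(t - 2) otherwise.
C(2) = 1 + C(1) + C(0) = 1 + 1 + 1 = 3
C(3) = 1 + C(2) + C(1) = 1 + 3 + 1 = 5
C(4) = 1 + C(3) + C(2) = 1 + 5 + 3 = 9
n_calls = C(4) = 9

Final answer: 9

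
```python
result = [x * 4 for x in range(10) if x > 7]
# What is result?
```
Trace:
  x=0
  x=1
  x=2
  x=3
  x=4
  x=5
  x=6
  x=7
  x=8
  x=9
  result=[32, 36]

Final answer: [32, 36]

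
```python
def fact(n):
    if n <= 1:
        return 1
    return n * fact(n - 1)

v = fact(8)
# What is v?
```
Call trace:
fact(n=8)
  fact(n=7)
    fact(n=6)
      fact(n=5)
        fact(n=4)
          fact(n=3)
            fact(n=2)
              fact(n=1)
              -> return 1
            -> return 2
          -> return 6
        -> return 24
      -> return 120
    -> return 720
  -> return 5040
-> return 40320

Final answer: 40320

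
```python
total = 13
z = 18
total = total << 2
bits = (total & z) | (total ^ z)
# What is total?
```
Trace:
  total=13
  total=13, z=18
  total=52, z=18
  total=52, z=18, bits=54

Final answer: 52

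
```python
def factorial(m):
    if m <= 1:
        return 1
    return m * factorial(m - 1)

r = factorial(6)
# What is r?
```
Call trace:
factorial(m=6)
  factorial(m=5)
    factorial(m=4)
      factorial(m=3)
        factorial(m=2)
          factorial(m=1)
          -> return 1
        -> return 2
      -> return 6
    -> return 24
  -> return 120
-> return 720

Final answer: 720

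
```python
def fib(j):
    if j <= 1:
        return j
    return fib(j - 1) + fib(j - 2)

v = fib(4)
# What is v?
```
Call trace (a repeated sub-call is expanded the first time; later identical calls just restate its return value):
fib(j=4)
  fib(j=3)
    fib(j=2)
      fib(j=1)
      -> return 1
      fib(j=0)
      -> return 0
    -> return 1
    fib(j=1)
    -> return 1
  -> return 2
  fib(j=2) -> return 1  (same call as traced above)
-> return 3

Final answer: 3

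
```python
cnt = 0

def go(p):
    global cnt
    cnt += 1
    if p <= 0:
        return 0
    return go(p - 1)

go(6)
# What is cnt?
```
Call trace:
go(p=6)
  go(p=5)
    go(p=4)
      go(p=3)
        go(p=2)
          go(p=1)
            go(p=0)
            -> return 0
          -> return 0
        -> return 0
      -> return 0
    -> return 0
  -> return 0
-> return 0

cnt is incremented once per call. go is entered once for each p = 6, 5, 4, 3, 2, 1, 0 (the p <= 0 call returns without recursing), i.e. 6 + 1 calls.
cnt = 7

Final answer: 7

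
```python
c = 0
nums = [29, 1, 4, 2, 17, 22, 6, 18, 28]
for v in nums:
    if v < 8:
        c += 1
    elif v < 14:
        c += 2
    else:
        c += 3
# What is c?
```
Trace:
  c=0
  c=3, v=29
  c=4, v=1
  c=5, v=4
  c=6, v=2
  c=9, v=17
  c=12, v=22
  c=13, v=6
  c=16, v=18
  c=19, v=28

Final answer: 19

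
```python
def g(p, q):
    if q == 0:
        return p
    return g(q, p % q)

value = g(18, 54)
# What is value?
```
Call trace:
g(p=18, q=54)
  g(p=54, q=18)
    g(p=18, q=0)
    -> return 18
  -> return 18
-> return 18

Final answer: 18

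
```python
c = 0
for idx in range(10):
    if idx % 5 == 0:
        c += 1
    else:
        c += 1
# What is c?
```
Trace:
  c=0
  c=1, idx=0
  c=2, idx=1
  c=3, idx=2
  c=4, idx=3
  c=5, idx=4
  c=6, idx=5
  c=7, idx=6
  c=8, idx=7
  c=9, idx=8
  c=10, idx=9

Final answer: 10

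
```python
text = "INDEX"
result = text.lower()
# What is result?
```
Trace:
  text='INDEX'
  text='INDEX', result='index'

Final answer: 'index'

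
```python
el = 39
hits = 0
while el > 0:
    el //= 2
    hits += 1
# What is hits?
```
Trace:
  el=39
  el=39, hits=0
  el=19, hits=1
  el=9, hits=2
  el=4, hits=3
  el=2, hits=4
  el=1, hits=5
  el=0, hits=6

Final answer: 6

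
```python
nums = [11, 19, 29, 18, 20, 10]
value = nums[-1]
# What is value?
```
Trace:
  nums=[11, 19, 29, 18, 20, 10]
  nums=[11, 19, 29, 18, 20, 10], value=10

Final answer: 10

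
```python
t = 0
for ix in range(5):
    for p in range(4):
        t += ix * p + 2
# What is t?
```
Trace:
  t=0
  t=2, ix=0, p=0
  t=4, ix=0, p=1
  t=6, ix=0, p=2
  t=8, ix=0, p=3
  t=10, ix=1, p=0
  t=13, ix=1, p=1
  t=17, ix=1, p=2
  t=22, ix=1, p=3
  t=24, ix=2, p=0
  t=28, ix=2, p=1
  t=34, ix=2, p=2
  t=42, ix=2, p=3
  t=44, ix=3, p=0
  t=49, ix=3, p=1
  t=57, ix=3, p=2
  t=68, ix=3, p=3
  t=70, ix=4, p=0
  t=76, ix=4, p=1
  t=86, ix=4, p=2
  t=100, ix=4, p=3

Final answer: 100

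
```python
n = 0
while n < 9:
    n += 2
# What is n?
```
Trace:
  n=0
  n=2
  n=4
  n=6
  n=8
  n=10

Final answer: 10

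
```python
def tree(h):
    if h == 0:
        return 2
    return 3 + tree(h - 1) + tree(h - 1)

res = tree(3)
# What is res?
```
Call trace (a repeated sub-call is expanded the first time; later identical calls just restate its return value):
tree(h=3)
  tree(h=2)
    tree(h=1)
      tree(h=0)
      -> return 2
      tree(h=0)
      -> return 2
    -> return 7
    tree(h=1) -> return 7  (same call as traced above)
  -> return 17
  tree(h=2) -> return 17  (same call as traced above)
-> return 37

Final answer: 37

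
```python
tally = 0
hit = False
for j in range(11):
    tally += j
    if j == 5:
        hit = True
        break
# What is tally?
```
Trace:
  tally=0
  tally=0, hit=False
  tally=0, hit=False, j=0
  tally=1, hit=False, j=1
  tally=3, hit=False, j=2
  tally=6, hit=False, j=3
  tally=10, hit=False, j=4
  tally=15, hit=True, j=5

Final answer: 15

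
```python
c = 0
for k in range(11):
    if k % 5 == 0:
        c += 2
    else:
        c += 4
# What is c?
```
Trace:
  c=0
  c=2, k=0
  c=6, k=1
  c=10, k=2
  c=14, k=3
  c=18, k=4
  c=20, k=5
  c=24, k=6
  c=28, k=7
  c=32, k=8
  c=36, k=9
  c=38, k=10

Final answer: 38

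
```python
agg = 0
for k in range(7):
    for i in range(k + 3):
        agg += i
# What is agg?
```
Trace:
  agg=0
  agg=0, k=0, i=0
  agg=1, k=0, i=1
  agg=3, k=0, i=2
  agg=3, k=1, i=0
  agg=4, k=1, i=1
  agg=6, k=1, i=2
  agg=9, k=1, i=3
  agg=9, k=2, i=0
  agg=10, k=2, i=1
  agg=12, k=2, i=2
  agg=15, k=2, i=3
  agg=19, k=2, i=4
  agg=19, k=3, i=0
  agg=20, k=3, i=1
  agg=22, k=3, i=2
  agg=25, k=3, i=3
  agg=29, k=3, i=4
  agg=34, k=3, i=5
  agg=34, k=4, i=0
  agg=35, k=4, i=1
  agg=37, k=4, i=2
  agg=40, k=4, i=3
  agg=44, k=4, i=4
  agg=49, k=4, i=5
  agg=55, k=4, i=6
  agg=55, k=5, i=0
  agg=56, k=5, i=1
  agg=58, k=5, i=2
  agg=61, k=5, i=3
  agg=65, k=5, i=4
  agg=70, k=5, i=5
  agg=76, k=5, i=6
  agg=83, k=5, i=7
  agg=83, k=6, i=0
  agg=84, k=6, i=1
  agg=86, k=6, i=2
  agg=89, k=6, i=3
  agg=93, k=6, i=4
  agg=98, k=6, i=5
  agg=104, k=6, i=6
  agg=111, k=6, i=7
  agg=119, k=6, i=8

Final answer: 119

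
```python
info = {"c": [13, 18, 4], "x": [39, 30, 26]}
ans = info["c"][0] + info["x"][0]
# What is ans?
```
Trace:
  info={'c': [13, 18, 4], 'x': [39, 30, 26]}
  info={'c': [13, 18, 4], 'x': [39, 30, 26]}, ans=52

Final answer: 52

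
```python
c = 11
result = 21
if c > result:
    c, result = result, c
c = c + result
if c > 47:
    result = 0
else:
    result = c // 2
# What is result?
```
Trace:
  c=11
  c=11, result=21
  c=11, result=21
  c=32, result=21
  c=32, result=16

Final answer: 16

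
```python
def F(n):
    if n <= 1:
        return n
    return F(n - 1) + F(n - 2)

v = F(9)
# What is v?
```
Call trace (a repeated sub-call is expanded the first time; later identical calls just restate its return value):
F(n=9)
  F(n=8)
    F(n=7)
      F(n=6)
        F(n=5)
          F(n=4)
            F(n=3)
              F(n=2)
                F(n=1)
                -> return 1
                F(n=0)
                -> return 0
              -> return 1
              F(n=1)
              -> return 1
            -> return 2
            F(n=2) -> return 1  (same call as traced above)
          -> return 3
          F(n=3) -> return 2  (same call as traced above)
        -> return 5
        F(n=4) -> return 3  (same call as traced above)
      -> return 8
      F(n=5) -> return 5  (same call as traced above)
    -> return 13
    F(n=6) -> return 8  (same call as traced above)
  -> return 21
  F(n=7) -> return 13  (same call as traced above)
-> return 34

Final answer: 34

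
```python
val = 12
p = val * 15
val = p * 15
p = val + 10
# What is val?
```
Trace:
  val=12
  val=12, p=180
  val=2700, p=180
  val=2700, p=2710

Final answer: 2700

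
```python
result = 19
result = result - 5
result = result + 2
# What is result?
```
Trace:
  result=19
  result=14
  result=16

Final answer: 16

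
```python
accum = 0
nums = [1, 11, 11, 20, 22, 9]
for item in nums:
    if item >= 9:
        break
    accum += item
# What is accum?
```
Trace:
  accum=0
  accum=1, item=1
  accum=1, item=11

Final answer: 1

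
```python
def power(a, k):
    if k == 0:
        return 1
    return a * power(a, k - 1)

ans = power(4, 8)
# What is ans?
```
Call trace:
power(a=4, k=8)
  power(a=4, k=7)
    power(a=4, k=6)
      power(a=4, k=5)
        power(a=4, k=4)
          power(a=4, k=3)
            power(a=4, k=2)
              power(a=4, k=1)
                power(a=4, k=0)
                -> return 1
              -> return 4
            -> return 16
          -> return 64
        -> return 256
      -> return 1024
    -> return 4096
  -> return 16384
-> return 65536

Final answer: 65536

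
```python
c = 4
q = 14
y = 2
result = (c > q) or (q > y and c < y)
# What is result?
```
Trace:
  c=4
  c=4, q=14
  c=4, q=14, y=2
  c=4, q=14, y=2, result=False

Final answer: False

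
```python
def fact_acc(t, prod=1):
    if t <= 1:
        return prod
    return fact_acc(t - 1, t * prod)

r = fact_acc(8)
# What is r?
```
Call trace:
fact_acc(t=8, prod=1)
  fact_acc(t=7, prod=8)
    fact_acc(t=6, prod=56)
      fact_acc(t=5, prod=336)
        fact_acc(t=4, prod=1680)
          fact_acc(t=3, prod=6720)
            fact_acc(t=2, prod=20160)
              fact_acc(t=1, prod=40320)
              -> return 40320
            -> return 40320
          -> return 40320
        -> return 40320
      -> return 40320
    -> return 40320
  -> return 40320
-> return 40320

Final answer: 40320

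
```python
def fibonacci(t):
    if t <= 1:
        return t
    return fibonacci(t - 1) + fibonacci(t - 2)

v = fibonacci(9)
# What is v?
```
Call trace (a repeated sub-call is expanded the first time; later identical calls just restate its return value):
fibonacci(t=9)
  fibonacci(t=8)
    fibonacci(t=7)
      fibonacci(t=6)
        fibonacci(t=5)
          fibonacci(t=4)
            fibonacci(t=3)
              fibonacci(t=2)
                fibonacci(t=1)
                -> return 1
                fibonacci(t=0)
                -> return 0
              -> return 1
              fibonacci(t=1)
              -> return 1
            -> return 2
            fibonacci(t=2) -> return 1  (same call as traced above)
          -> return 3
          fibonacci(t=3) -> return 2  (same call as traced above)
        -> return 5
        fibonacci(t=4) -> return 3  (same call as traced above)
      -> return 8
      fibonacci(t=5) -> return 5  (same call as traced above)
    -> return 13
    fibonacci(t=6) -> return 8  (same call as traced above)
  -> return 21
  fibonacci(t=7) -> return 13  (same call as traced above)
-> return 34

Final answer: 34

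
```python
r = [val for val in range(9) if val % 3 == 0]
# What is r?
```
Trace:
  val=0
  val=1
  val=2
  val=3
  val=4
  val=5
  val=6
  val=7
  val=8
  r=[0, 3, 6]

Final answer: [0, 3, 6]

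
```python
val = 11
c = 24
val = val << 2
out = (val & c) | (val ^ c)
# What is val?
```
Trace:
  val=11
  val=11, c=24
  val=44, c=24
  val=44, c=24, out=60

Final answer: 44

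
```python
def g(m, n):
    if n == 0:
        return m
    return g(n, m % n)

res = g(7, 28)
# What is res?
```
Call trace:
g(m=7, n=28)
  g(m=28, n=7)
    g(m=7, n=0)
    -> return 7
  -> return 7
-> return 7

Final answer: 7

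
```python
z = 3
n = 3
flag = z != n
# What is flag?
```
Trace:
  z=3
  z=3, n=3
  z=3, n=3, flag=False

Final answer: False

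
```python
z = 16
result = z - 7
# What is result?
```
Trace:
  z=16
  z=16, result=9

Final answer: 9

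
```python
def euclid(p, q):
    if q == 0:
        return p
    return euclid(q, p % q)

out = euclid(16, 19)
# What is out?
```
Call trace:
euclid(p=16, q=19)
  euclid(p=19, q=16)
    euclid(p=16, q=3)
      euclid(p=3, q=1)
        euclid(p=1, q=0)
        -> return 1
      -> return 1
    -> return 1
  -> return 1
-> return 1

Final answer: 1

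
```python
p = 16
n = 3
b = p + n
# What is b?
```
Trace:
  p=16
  p=16, n=3
  p=16, n=3, b=19

Final answer: 19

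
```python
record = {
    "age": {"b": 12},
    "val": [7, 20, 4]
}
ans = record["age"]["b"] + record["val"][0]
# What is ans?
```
Trace:
  record={'age': {'b': 12}, 'val': [7, 20, 4]}
  record={'age': {'b': 12}, 'val': [7, 20, 4]}, ans=19

Final answer: 19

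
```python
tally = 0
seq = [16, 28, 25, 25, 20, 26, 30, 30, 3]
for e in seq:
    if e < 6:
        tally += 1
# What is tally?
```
Trace:
  tally=0
  tally=0, e=16
  tally=0, e=28
  tally=0, e=25
  tally=0, e=25
  tally=0, e=20
  tally=0, e=26
  tally=0, e=30
  tally=0, e=30
  tally=1, e=3

Final answer: 1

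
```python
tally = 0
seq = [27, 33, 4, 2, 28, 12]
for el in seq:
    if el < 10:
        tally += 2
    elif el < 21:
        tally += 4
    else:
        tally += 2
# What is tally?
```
Trace:
  tally=0
  tally=2, el=27
  tally=4, el=33
  tally=6, el=4
  tally=8, el=2
  tally=10, el=28
  tally=14, el=12

Final answer: 14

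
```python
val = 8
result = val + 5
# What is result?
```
Trace:
  val=8
  val=8, result=13

Final answer: 13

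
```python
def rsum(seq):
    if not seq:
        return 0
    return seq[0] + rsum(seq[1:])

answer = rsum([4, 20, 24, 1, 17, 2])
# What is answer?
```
Call trace:
rsum(seq=[4, 20, 24, 1, 17, 2])
  rsum(seq=[20, 24, 1, 17, 2])
    rsum(seq=[24, 1, 17, 2])
      rsum(seq=[1, 17, 2])
        rsum(seq=[17, 2])
          rsum(seq=[2])
            rsum(seq=[])
            -> return 0
          -> return 2
        -> return 19
      -> return 20
    -> return 44
  -> return 64
-> return 68

Final answer: 68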